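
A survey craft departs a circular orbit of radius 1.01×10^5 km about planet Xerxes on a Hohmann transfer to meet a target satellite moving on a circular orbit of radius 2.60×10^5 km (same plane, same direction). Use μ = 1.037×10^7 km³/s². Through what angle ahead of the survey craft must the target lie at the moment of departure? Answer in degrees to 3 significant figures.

φ = 75.9°

Semi-major axis of the transfer orbit: a_t = (1.010×10^5 + 2.600×10^5)/2 = 1.805×10^5 km.
The half-period of the transfer ellipse is t = π√(a_t³/μ) = 74810 s.
Target angular speed ω₂ = √(μ/r₂³) = 2.429×10^-5 rad/s.
Angle swept by the target during transfer: ω₂·t = 1.817 rad = 104.1°.
Arrival is 180° from departure on the ellipse, so φ = 180° − 104.1° = 75.9°.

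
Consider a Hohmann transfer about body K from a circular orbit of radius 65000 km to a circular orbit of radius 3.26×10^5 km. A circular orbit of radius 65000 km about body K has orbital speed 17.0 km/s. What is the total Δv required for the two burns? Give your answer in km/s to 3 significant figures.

Δv = 8.17 km/s

From the circular-orbit relation v² = μ/r at r = 65000 km: μ = v²r = (17.0)² × 65000 = 1.87850×10^7 km³/s².
The Hohmann ellipse has a_t = (r₁ + r₂)/2 = 1.955×10^5 km.
Circular speed at r₁: v₁ = √(μ/r₁) = √(1.87850×10^7/65000) = 17.0000 km/s.
Transfer-orbit speed at r₁ (vis-viva): v_p = √[μ(2/r₁ − 1/a_t)] = 21.9525 km/s.
First burn Δv₁ = |v_p − v₁| = 4.9525 km/s.
Circular speed at r₂: v₂ = √(μ/r₂) = 7.59096 km/s.
Transfer-orbit speed at r₂: v_a = √[μ(2/r₂ − 1/a_t)] = 4.37704 km/s.
Second burn Δv₂ = |v₂ − v_a| = 3.2139 km/s.
Δv = Δv₁ + Δv₂ = 4.9525 + 3.2139 = 8.166 km/s.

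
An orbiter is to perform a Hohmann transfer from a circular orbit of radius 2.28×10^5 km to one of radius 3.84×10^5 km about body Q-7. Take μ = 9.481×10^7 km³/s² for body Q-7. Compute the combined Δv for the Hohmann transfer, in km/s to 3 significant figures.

Δv = 4.60 km/s

The Hohmann ellipse has a_t = (r₁ + r₂)/2 = 3.060×10^5 km.
At r₁ the circular-orbit speed is v₁ = √(μ/r₁) = 20.3920 km/s.
Transfer-orbit speed at r₁ (vis-viva): v_p = √[μ(2/r₁ − 1/a_t)] = 22.8436 km/s.
First burn Δv₁ = |v_p − v₁| = 2.4516 km/s.
Circular speed at r₂: v₂ = √(μ/r₂) = 15.7131 km/s.
Transfer-orbit speed at r₂: v_a = √[μ(2/r₂ − 1/a_t)] = 13.5634 km/s.
Second burn Δv₂ = |v₂ − v_a| = 2.1497 km/s.
Total Δv = Δv₁ + Δv₂ = 4.601 km/s.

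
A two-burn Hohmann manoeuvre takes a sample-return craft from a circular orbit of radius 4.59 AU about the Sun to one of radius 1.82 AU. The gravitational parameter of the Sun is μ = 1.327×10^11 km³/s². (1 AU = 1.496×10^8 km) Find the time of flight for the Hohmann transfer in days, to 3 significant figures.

In km: r₁ = 4.59 × 1.496×10^8 = 6.86664×10^8 km; r₂ = 1.82 × 1.496×10^8 = 2.72272×10^8 km.
Transfer-ellipse semi-major axis a_t = (r₁ + r₂)/2 = (6.86664×10^8 + 2.72272×10^8)/2 = 4.79468×10^8 km.
By Kepler's third law the transfer-orbit period is T = 2π√(a_t³/μ), so t = T/2 = 9.054×10^7 s.
Converting: 9.054×10^7 s ÷ 86400 s/day = 1050 days.

t = 1050 days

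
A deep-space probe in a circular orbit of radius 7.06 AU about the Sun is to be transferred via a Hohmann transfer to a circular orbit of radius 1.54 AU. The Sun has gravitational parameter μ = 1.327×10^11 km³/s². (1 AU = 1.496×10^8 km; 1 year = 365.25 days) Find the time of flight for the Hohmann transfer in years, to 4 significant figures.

t = 4.459 years

In km: r₁ = 7.06 × 1.496×10^8 = 1.056176×10^9 km; r₂ = 1.54 × 1.496×10^8 = 2.30384×10^8 km.
The Hohmann ellipse has a_t = (r₁ + r₂)/2 = 6.4328×10^8 km.
By Kepler's third law the transfer-orbit period is T = 2π√(a_t³/μ), so t = T/2 = 1.407×10^8 s.
Converting: 1.407×10^8 s ÷ 3.15576×10^7 s/year (365.25 × 86400) = 4.459 years.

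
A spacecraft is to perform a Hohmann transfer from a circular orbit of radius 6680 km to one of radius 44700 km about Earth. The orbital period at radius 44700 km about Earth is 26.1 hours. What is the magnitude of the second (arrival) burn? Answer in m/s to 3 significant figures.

From Kepler's third law T² = 4π²r³/μ at r = 44700 km, T = 26.1 hours = 26.1 × 3600 s = 93960 s: μ = 4π²r³/T² = 3.99389×10^5 km³/s².
Semi-major axis of the transfer orbit: a_t = (6680 + 44700)/2 = 25690 km.
Circular speed at r = 44700 km: v_c = √(μ/r) = 2.989 km/s.
Transfer-orbit speed at the same r (vis-viva, a = a_t): v_t = √[μ(2/r − 1/a_t)] = 1.524 km/s.
Δv₂ = |v_t − v_c| = |1.524 − 2.989| = 1.465 km/s.

Δv₂ = 1460 m/s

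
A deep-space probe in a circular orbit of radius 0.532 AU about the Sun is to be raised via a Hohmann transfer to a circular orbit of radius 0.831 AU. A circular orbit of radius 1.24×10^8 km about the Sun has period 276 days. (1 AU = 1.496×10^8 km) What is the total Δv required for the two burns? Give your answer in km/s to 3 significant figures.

From Kepler's third law T² = 4π²r³/μ at r = 1.24×10^8 km, T = 276 days = 276 × 86400 s = 2.38464×10^7 s: μ = 4π²r³/T² = 1.32367×10^11 km³/s².
In km: r₁ = 0.532 × 1.496×10^8 = 7.95872×10^7 km; r₂ = 0.831 × 1.496×10^8 = 1.243176×10^8 km.
The Hohmann ellipse has a_t = (r₁ + r₂)/2 = 1.019524×10^8 km.
At r₁ the circular-orbit speed is v₁ = √(μ/r₁) = 40.7819 km/s.
Transfer-orbit speed at r₁ (v² = μ(2/r − 1/a)): v_p = √[μ(2/r₁ − 1/a_t)] = 45.0335 km/s.
First burn Δv₁ = |v_p − v₁| = 4.252 km/s.
At r₂, v₂ = √(μ/r₂) = 32.63 km/s.
Transfer-orbit speed at r₂: v_a = √[μ(2/r₂ − 1/a_t)] = 28.83 km/s.
Second burn Δv₂ = |v₂ − v_a| = 3.800 km/s.
Δv = Δv₁ + Δv₂ = 4.252 + 3.800 = 8.052 km/s.

Δv = 8.05 km/s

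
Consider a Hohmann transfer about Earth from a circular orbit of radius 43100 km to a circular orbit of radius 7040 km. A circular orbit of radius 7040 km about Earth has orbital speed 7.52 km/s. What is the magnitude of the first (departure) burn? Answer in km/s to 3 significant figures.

Δv₁ = 1.43 km/s

From the circular-orbit relation v² = μ/r at r = 7040 km: μ = v²r = (7.52)² × 7040 = 3.98115×10^5 km³/s².
Semi-major axis of the transfer orbit: a_t = (43100 + 7040)/2 = 25070 km.
On the circular orbit at r = 43100 km, v_c = √(μ/r) = 3.0392 km/s.
Transfer-orbit speed at the same r (vis-viva, a = a_t): v_t = √[μ(2/r − 1/a_t)] = 1.6106 km/s.
Δv₁ = |v_t − v_c| = |1.6106 − 3.0392| = 1.429 km/s.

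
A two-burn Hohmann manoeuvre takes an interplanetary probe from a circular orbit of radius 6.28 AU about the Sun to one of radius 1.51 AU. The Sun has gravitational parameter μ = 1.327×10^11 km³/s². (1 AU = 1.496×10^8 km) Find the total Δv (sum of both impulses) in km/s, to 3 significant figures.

Δv = 11.0 km/s

In km: r₁ = 6.28 × 1.496×10^8 = 9.39488×10^8 km; r₂ = 1.51 × 1.496×10^8 = 2.25896×10^8 km.
Semi-major axis of the transfer orbit: a_t = (9.39488×10^8 + 2.25896×10^8)/2 = 5.82692×10^8 km.
At r₁ the circular-orbit speed is v₁ = √(μ/r₁) = 11.885 km/s.
Transfer-orbit speed at r₁ (v² = μ(2/r − 1/a)): v_a = √[μ(2/r₁ − 1/a_t)] = 7.3999 km/s.
First burn Δv₁ = |v_a − v₁| = 4.485 km/s.
At r₂, v₂ = √(μ/r₂) = 24.237 km/s.
Transfer-orbit speed at r₂: v_p = √[μ(2/r₂ − 1/a_t)] = 30.776 km/s.
Second burn Δv₂ = |v₂ − v_p| = 6.539 km/s.
Total Δv = Δv₁ + Δv₂ = 11.02 km/s.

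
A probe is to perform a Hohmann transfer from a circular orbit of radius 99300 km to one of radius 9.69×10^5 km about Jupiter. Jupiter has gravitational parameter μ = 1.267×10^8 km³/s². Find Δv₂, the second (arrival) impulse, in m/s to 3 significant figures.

The Hohmann ellipse has a_t = (r₁ + r₂)/2 = 5.3415×10^5 km.
Circular speed at r = 9.690×10^5 km: v_c = √(μ/r) = 11.4347 km/s.
Vis-viva on the transfer ellipse at r = 9.690×10^5 km gives v_t = √[μ(2/r − 1/a_t)] = 4.93026 km/s.
Δv₂ = |v_t − v_c| = |4.93026 − 11.4347| = 6.504 km/s.

Δv₂ = 6500 m/s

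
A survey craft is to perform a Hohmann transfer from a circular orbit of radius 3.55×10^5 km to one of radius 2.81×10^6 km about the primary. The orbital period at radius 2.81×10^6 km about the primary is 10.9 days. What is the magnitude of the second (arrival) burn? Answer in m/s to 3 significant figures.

Δv₂ = 9870 m/s

From Kepler's third law T² = 4π²r³/μ at r = 2.81×10^6 km, T = 10.9 days = 10.9 × 86400 s = 9.4176×10^5 s: μ = 4π²r³/T² = 9.87639×10^8 km³/s².
Semi-major axis of the transfer orbit: a_t = (3.550×10^5 + 2.810×10^6)/2 = 1.5825×10^6 km.
Circular speed at r = 2.810×10^6 km: v_c = √(μ/r) = 18.7476 km/s.
Vis-viva on the transfer ellipse at r = 2.810×10^6 km gives v_t = √[μ(2/r − 1/a_t)] = 8.87949 km/s.
Δv₂ = |v_t − v_c| = |8.87949 − 18.7476| = 9.868 km/s.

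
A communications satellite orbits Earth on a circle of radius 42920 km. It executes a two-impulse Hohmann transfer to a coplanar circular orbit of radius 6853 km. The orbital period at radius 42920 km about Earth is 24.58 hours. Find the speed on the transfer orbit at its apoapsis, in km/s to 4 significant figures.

From Kepler's third law T² = 4π²r³/μ at r = 42920 km, T = 24.58 hours = 24.58 × 3600 s = 88488 s: μ = 4π²r³/T² = 3.98630×10^5 km³/s².
Semi-major axis of the transfer orbit: a_t = (42920 + 6853)/2 = 24886.5 km.
The apoapsis of the transfer ellipse is at r = 42920 km.
Vis-viva: v = √[μ(2/r − 1/a_t)] = √[3.98630×10^5 × (2/42920 − 1/24886.5)] = 1.599 km/s.

v = 1.599 km/s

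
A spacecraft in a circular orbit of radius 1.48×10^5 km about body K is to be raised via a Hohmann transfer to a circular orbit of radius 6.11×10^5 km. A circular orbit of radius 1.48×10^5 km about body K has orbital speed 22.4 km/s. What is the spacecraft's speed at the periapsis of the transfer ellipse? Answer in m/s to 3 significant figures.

From the circular-orbit relation v² = μ/r at r = 1.48×10^5 km: μ = v²r = (22.4)² × 1.48×10^5 = 7.42605×10^7 km³/s².
The Hohmann ellipse has a_t = (r₁ + r₂)/2 = 3.795×10^5 km.
The periapsis of the transfer ellipse is at r = 1.480×10^5 km.
Vis-viva: v = √[μ(2/r − 1/a_t)] = √[7.42605×10^7 × (2/1.480×10^5 − 1/3.795×10^5)] = 28.42 km/s.

v = 28400 m/s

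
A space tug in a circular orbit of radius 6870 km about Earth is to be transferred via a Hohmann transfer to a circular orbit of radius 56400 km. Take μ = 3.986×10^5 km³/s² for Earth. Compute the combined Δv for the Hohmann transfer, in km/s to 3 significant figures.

Transfer-ellipse semi-major axis a_t = (r₁ + r₂)/2 = (6870 + 56400)/2 = 31635 km.
Circular speed at r₁: v₁ = √(μ/r₁) = √(3.986×10^5/6870) = 7.617 km/s.
Transfer-orbit speed at r₁ (v² = μ(2/r − 1/a)): v_p = √[μ(2/r₁ − 1/a_t)] = 10.17 km/s.
First burn Δv₁ = |v_p − v₁| = 2.553 km/s.
At r₂, v₂ = √(μ/r₂) = 2.6585 km/s.
Transfer-orbit speed at r₂: v_a = √[μ(2/r₂ − 1/a_t)] = 1.2389 km/s.
Second burn Δv₂ = |v₂ − v_a| = 1.420 km/s.
Δv = Δv₁ + Δv₂ = 2.553 + 1.420 = 3.973 km/s.

Δv = 3.97 km/s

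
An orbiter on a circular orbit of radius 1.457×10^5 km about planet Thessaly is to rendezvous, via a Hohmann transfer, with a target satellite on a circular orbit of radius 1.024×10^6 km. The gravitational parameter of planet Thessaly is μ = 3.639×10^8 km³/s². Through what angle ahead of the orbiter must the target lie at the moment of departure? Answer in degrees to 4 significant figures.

φ = 102.3°

The Hohmann ellipse has a_t = (r₁ + r₂)/2 = 5.8485×10^5 km.
Transfer time t = π√(a_t³/μ) = 73660 s.
The target's mean motion on its circular orbit is ω₂ = √(μ/r₂³) = 1.841×10^-5 rad/s.
Angle swept by the target during transfer: ω₂·t = 1.356 rad = 77.69°.
Arrival is 180° from departure on the ellipse, so φ = 180° − 77.69° = 102.3°.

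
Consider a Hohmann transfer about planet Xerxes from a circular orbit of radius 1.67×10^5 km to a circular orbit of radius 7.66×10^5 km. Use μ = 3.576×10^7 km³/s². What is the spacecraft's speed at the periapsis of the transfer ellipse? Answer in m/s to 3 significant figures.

v = 18800 m/s

The Hohmann ellipse has a_t = (r₁ + r₂)/2 = 4.665×10^5 km.
At periapsis, r = 1.670×10^5 km.
Applying v² = μ(2/r − 1/a_t): v = 18.75 km/s.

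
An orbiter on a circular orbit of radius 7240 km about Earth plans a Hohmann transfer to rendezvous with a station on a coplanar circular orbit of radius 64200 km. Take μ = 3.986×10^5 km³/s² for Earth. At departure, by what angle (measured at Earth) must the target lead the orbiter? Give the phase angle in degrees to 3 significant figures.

Transfer-ellipse semi-major axis a_t = (r₁ + r₂)/2 = (7240 + 64200)/2 = 35720 km.
Transfer time t = π√(a_t³/μ) = 33593 s.
The target's mean motion on its circular orbit is ω₂ = √(μ/r₂³) = 3.8812×10^-5 rad/s.
Angle swept by the target during transfer: ω₂·t = 1.3038 rad = 74.70°.
The orbiter traverses 180° on the transfer ellipse, so the target must lead by 180° − 74.70° = 105°.

φ = 105°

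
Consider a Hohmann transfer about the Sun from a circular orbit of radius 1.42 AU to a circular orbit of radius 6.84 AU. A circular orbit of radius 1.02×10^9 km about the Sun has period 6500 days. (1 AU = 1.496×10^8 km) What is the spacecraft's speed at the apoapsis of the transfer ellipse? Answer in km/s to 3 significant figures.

From Kepler's third law T² = 4π²r³/μ at r = 1.02×10^9 km, T = 6500 days = 6500 × 86400 s = 5.616×10^8 s: μ = 4π²r³/T² = 1.32833×10^11 km³/s².
In km: r₁ = 1.42 × 1.496×10^8 = 2.12432×10^8 km; r₂ = 6.84 × 1.496×10^8 = 1.023264×10^9 km.
Semi-major axis of the transfer orbit: a_t = (2.12432×10^8 + 1.023264×10^9)/2 = 6.17848×10^8 km.
At apoapsis, r = 1.023264×10^9 km.
From the vis-viva equation, v = √[μ(2/r − 1/a_t)] = 6.681 km/s.

v = 6.68 km/s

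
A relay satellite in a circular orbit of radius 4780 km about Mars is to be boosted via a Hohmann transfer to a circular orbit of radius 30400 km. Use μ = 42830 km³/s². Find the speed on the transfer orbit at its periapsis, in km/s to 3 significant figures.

v = 3.94 km/s

Semi-major axis of the transfer orbit: a_t = (4780 + 30400)/2 = 17590 km.
At periapsis, r = 4780 km.
Vis-viva: v = √[μ(2/r − 1/a_t)] = √[42830 × (2/4780 − 1/17590)] = 3.935 km/s.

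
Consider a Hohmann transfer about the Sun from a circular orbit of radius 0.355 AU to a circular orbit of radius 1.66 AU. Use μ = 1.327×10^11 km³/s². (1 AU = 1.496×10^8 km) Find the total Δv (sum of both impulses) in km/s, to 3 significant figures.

Δv = 23.6 km/s

In km: r₁ = 0.355 × 1.496×10^8 = 5.3108×10^7 km; r₂ = 1.66 × 1.496×10^8 = 2.48336×10^8 km.
Semi-major axis of the transfer orbit: a_t = (5.3108×10^7 + 2.48336×10^8)/2 = 1.50722×10^8 km.
At r₁ the circular-orbit speed is v₁ = √(μ/r₁) = 49.987 km/s.
Transfer-orbit speed at r₁ (v² = μ(2/r − 1/a)): v_p = √[μ(2/r₁ − 1/a_t)] = 64.163 km/s.
First burn Δv₁ = |v_p − v₁| = 14.18 km/s.
Circular speed at r₂: v₂ = √(μ/r₂) = 23.116 km/s.
Transfer-orbit speed at r₂: v_a = √[μ(2/r₂ − 1/a_t)] = 13.722 km/s.
Second burn Δv₂ = |v₂ − v_a| = 9.394 km/s.
Δv = Δv₁ + Δv₂ = 14.18 + 9.394 = 23.57 km/s.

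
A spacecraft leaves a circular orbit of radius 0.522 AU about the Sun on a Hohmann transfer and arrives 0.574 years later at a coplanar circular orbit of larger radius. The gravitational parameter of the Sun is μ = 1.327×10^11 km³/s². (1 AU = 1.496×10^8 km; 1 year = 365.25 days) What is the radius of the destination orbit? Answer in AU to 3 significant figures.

r₂ = 1.67 AU

In km: r₁ = 0.522 × 1.496×10^8 = 7.80912×10^7 km.
Transfer time t = 0.574 years × 365.25 × 86400 s = 1.81140624×10^7 s, and t = π√(a_t³/μ).
So a_t = (μ t²/π²)^(1/3) = (1.327×10^11 × (1.81140624×10^7)² / π²)^(1/3) = 1.6401×10^8 km.
Since a_t = (r₁ + r₂)/2, r₂ = 2a_t − r₁ = 2×1.6401×10^8 − 7.80912×10^7 = 2.499288×10^8 km.
In AU: r₂ = 2.499288×10^8 / 1.496×10^8 = 1.67 AU.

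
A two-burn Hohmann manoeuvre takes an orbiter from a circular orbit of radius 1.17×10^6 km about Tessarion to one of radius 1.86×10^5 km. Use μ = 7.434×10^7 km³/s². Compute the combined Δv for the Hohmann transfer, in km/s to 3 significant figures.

Δv = 10.1 km/s

Transfer-ellipse semi-major axis a_t = (r₁ + r₂)/2 = (1.170×10^6 + 1.860×10^5)/2 = 6.780×10^5 km.
At r₁ the circular-orbit speed is v₁ = √(μ/r₁) = 7.971 km/s.
Transfer-orbit speed at r₁ (vis-viva): v_a = √[μ(2/r₁ − 1/a_t)] = 4.175 km/s.
First burn Δv₁ = |v_a − v₁| = 3.796 km/s.
At r₂, v₂ = √(μ/r₂) = 19.99 km/s.
Transfer-orbit speed at r₂: v_p = √[μ(2/r₂ − 1/a_t)] = 26.26 km/s.
Second burn Δv₂ = |v₂ − v_p| = 6.270 km/s.
Δv = Δv₁ + Δv₂ = 3.796 + 6.270 = 10.07 km/s.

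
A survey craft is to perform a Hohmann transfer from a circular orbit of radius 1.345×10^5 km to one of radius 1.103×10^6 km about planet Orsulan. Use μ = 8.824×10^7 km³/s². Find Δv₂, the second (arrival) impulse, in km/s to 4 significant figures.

Δv₂ = 4.774 km/s

Semi-major axis of the transfer orbit: a_t = (1.345×10^5 + 1.103×10^6)/2 = 6.1875×10^5 km.
Circular speed at r = 1.103×10^6 km: v_c = √(μ/r) = 8.944 km/s.
Transfer-orbit speed at the same r (vis-viva, a = a_t): v_t = √[μ(2/r − 1/a_t)] = 4.170 km/s.
Δv₂ = |v_t − v_c| = |4.170 − 8.944| = 4.774 km/s.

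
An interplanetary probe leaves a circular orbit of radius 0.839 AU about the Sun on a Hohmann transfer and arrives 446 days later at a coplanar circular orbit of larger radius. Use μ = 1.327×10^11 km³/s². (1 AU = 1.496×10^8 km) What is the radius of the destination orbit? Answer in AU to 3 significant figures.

r₂ = 2.79 AU

In km: r₁ = 0.839 × 1.496×10^8 = 1.255144×10^8 km.
Transfer time t = 446 days = 3.85344×10^7 s, and t = π√(a_t³/μ).
So a_t = (μ t²/π²)^(1/3) = (1.327×10^11 × (3.85344×10^7)² / π²)^(1/3) = 2.7128×10^8 km.
Since a_t = (r₁ + r₂)/2, r₂ = 2a_t − r₁ = 2×2.7128×10^8 − 1.255144×10^8 = 4.170456×10^8 km.
In AU: r₂ = 4.170456×10^8 / 1.496×10^8 = 2.79 AU.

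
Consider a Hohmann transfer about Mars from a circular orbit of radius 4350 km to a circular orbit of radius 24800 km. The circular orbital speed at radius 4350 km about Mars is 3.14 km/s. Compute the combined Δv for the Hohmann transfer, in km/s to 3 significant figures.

From the circular-orbit relation v² = μ/r at r = 4350 km: μ = v²r = (3.14)² × 4350 = 42889.3 km³/s².
Semi-major axis of the transfer orbit: a_t = (4350 + 24800)/2 = 14575 km.
Circular speed at r₁: v₁ = √(μ/r₁) = √(42889.3/4350) = 3.14000 km/s.
On the transfer ellipse at r₁, vis-viva gives v_p = √[μ(2/r₁ − 1/a_t)] = 4.09592 km/s.
First burn Δv₁ = |v_p − v₁| = 0.95592 km/s.
Circular speed at r₂: v₂ = √(μ/r₂) = 1.31507 km/s.
Transfer-orbit speed at r₂: v_a = √[μ(2/r₂ − 1/a_t)] = 0.718437 km/s.
Second burn Δv₂ = |v₂ − v_a| = 0.59663 km/s.
Total Δv = Δv₁ + Δv₂ = 1.553 km/s.

Δv = 1.55 km/s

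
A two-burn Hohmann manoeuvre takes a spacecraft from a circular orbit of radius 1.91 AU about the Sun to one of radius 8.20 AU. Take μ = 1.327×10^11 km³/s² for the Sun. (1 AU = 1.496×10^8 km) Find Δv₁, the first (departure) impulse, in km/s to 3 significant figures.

Δv₁ = 5.90 km/s

In km: r₁ = 1.91 × 1.496×10^8 = 2.85736×10^8 km; r₂ = 8.20 × 1.496×10^8 = 1.22672×10^9 km.
The Hohmann ellipse has a_t = (r₁ + r₂)/2 = 7.56228×10^8 km.
On the circular orbit at r = 2.85736×10^8 km, v_c = √(μ/r) = 21.550 km/s.
Vis-viva on the transfer ellipse at r = 2.85736×10^8 km gives v_t = √[μ(2/r − 1/a_t)] = 27.447 km/s.
Δv₁ = |v_t − v_c| = |27.447 − 21.550| = 5.897 km/s.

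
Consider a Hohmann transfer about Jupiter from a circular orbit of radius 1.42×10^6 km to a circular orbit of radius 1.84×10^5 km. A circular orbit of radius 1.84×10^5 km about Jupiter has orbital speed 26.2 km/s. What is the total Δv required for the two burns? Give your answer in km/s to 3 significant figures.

From the circular-orbit relation v² = μ/r at r = 1.84×10^5 km: μ = v²r = (26.2)² × 1.84×10^5 = 1.26305×10^8 km³/s².
Transfer-ellipse semi-major axis a_t = (r₁ + r₂)/2 = (1.420×10^6 + 1.840×10^5)/2 = 8.020×10^5 km.
Circular speed at r₁: v₁ = √(μ/r₁) = √(1.26305×10^8/1.420×10^6) = 9.431 km/s.
Transfer-orbit speed at r₁ (v² = μ(2/r − 1/a)): v_a = √[μ(2/r₁ − 1/a_t)] = 4.517 km/s.
First burn Δv₁ = |v_a − v₁| = 4.914 km/s.
At r₂, v₂ = √(μ/r₂) = 26.200 km/s.
Transfer-orbit speed at r₂: v_p = √[μ(2/r₂ − 1/a_t)] = 34.862 km/s.
Second burn Δv₂ = |v₂ − v_p| = 8.662 km/s.
Total Δv = Δv₁ + Δv₂ = 13.58 km/s.

Δv = 13.6 km/s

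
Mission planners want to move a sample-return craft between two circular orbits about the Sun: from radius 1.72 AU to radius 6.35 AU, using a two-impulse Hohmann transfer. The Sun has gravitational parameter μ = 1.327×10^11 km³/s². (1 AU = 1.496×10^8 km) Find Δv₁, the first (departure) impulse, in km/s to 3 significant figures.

Δv₁ = 5.78 km/s

In km: r₁ = 1.72 × 1.496×10^8 = 2.57312×10^8 km; r₂ = 6.35 × 1.496×10^8 = 9.4996×10^8 km.
Transfer-ellipse semi-major axis a_t = (r₁ + r₂)/2 = (2.57312×10^8 + 9.4996×10^8)/2 = 6.03636×10^8 km.
On the circular orbit at r = 2.57312×10^8 km, v_c = √(μ/r) = 22.7094 km/s.
Vis-viva on the transfer ellipse at r = 2.57312×10^8 km gives v_t = √[μ(2/r − 1/a_t)] = 28.4886 km/s.
Δv₁ = |v_t − v_c| = |28.4886 − 22.7094| = 5.779 km/s.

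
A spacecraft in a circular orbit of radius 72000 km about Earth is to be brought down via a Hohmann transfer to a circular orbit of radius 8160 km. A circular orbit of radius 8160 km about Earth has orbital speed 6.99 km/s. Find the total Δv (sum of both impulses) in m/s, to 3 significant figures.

Δv = 3670 m/s

From the circular-orbit relation v² = μ/r at r = 8160 km: μ = v²r = (6.99)² × 8160 = 3.98698×10^5 km³/s².
Transfer-ellipse semi-major axis a_t = (r₁ + r₂)/2 = (72000 + 8160)/2 = 40080 km.
At r₁ the circular-orbit speed is v₁ = √(μ/r₁) = 2.353 km/s.
Transfer-orbit speed at r₁ (vis-viva equation): v_a = √[μ(2/r₁ − 1/a_t)] = 1.062 km/s.
First burn Δv₁ = |v_a − v₁| = 1.291 km/s.
Circular speed at r₂: v₂ = √(μ/r₂) = 6.990 km/s.
Transfer-orbit speed at r₂: v_p = √[μ(2/r₂ − 1/a_t)] = 9.369 km/s.
Second burn Δv₂ = |v₂ − v_p| = 2.379 km/s.
Total Δv = Δv₁ + Δv₂ = 3.670 km/s.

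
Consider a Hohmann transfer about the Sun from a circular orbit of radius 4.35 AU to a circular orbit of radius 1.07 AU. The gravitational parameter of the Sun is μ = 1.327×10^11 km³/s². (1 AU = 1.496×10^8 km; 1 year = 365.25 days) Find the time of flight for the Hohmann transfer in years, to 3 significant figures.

t = 2.23 years

In km: r₁ = 4.35 × 1.496×10^8 = 6.5076×10^8 km; r₂ = 1.07 × 1.496×10^8 = 1.60072×10^8 km.
The Hohmann ellipse has a_t = (r₁ + r₂)/2 = 4.05416×10^8 km.
By Kepler's third law the transfer-orbit period is T = 2π√(a_t³/μ), so t = T/2 = 7.040×10^7 s.
Converting: 7.040×10^7 s ÷ 3.15576×10^7 s/year (365.25 × 86400) = 2.23 years.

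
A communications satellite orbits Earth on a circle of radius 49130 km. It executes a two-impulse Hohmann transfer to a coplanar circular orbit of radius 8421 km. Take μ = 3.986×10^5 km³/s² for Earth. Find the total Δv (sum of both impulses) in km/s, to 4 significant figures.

Transfer-ellipse semi-major axis a_t = (r₁ + r₂)/2 = (49130 + 8421)/2 = 28775.5 km.
At r₁ the circular-orbit speed is v₁ = √(μ/r₁) = 2.848 km/s.
On the transfer ellipse at r₁, vis-viva gives v_a = √[μ(2/r₁ − 1/a_t)] = 1.541 km/s.
First burn Δv₁ = |v_a − v₁| = 1.307 km/s.
At r₂, v₂ = √(μ/r₂) = 6.880 km/s.
Transfer-orbit speed at r₂: v_p = √[μ(2/r₂ − 1/a_t)] = 8.990 km/s.
Second burn Δv₂ = |v₂ − v_p| = 2.110 km/s.
Δv = Δv₁ + Δv₂ = 1.307 + 2.110 = 3.417 km/s.

Δv = 3.417 km/s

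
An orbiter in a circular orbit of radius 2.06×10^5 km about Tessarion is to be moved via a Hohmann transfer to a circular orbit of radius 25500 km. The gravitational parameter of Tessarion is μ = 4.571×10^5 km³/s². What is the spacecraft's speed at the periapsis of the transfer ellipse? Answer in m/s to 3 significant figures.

v = 5650 m/s

Semi-major axis of the transfer orbit: a_t = (2.060×10^5 + 25500)/2 = 1.1575×10^5 km.
At periapsis, r = 25500 km.
Vis-viva: v = √[μ(2/r − 1/a_t)] = √[4.571×10^5 × (2/25500 − 1/1.1575×10^5)] = 5.648 km/s.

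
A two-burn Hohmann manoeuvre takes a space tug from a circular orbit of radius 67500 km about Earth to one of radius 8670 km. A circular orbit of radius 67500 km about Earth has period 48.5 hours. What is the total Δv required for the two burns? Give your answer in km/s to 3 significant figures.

Δv = 3.52 km/s

From Kepler's third law T² = 4π²r³/μ at r = 67500 km, T = 48.5 hours = 48.5 × 3600 s = 1.746×10^5 s: μ = 4π²r³/T² = 3.98275×10^5 km³/s².
Transfer-ellipse semi-major axis a_t = (r₁ + r₂)/2 = (67500 + 8670)/2 = 38085 km.
Circular speed at r₁: v₁ = √(μ/r₁) = √(3.98275×10^5/67500) = 2.4291 km/s.
On the transfer ellipse at r₁, vis-viva equation gives v_a = √[μ(2/r₁ − 1/a_t)] = 1.1590 km/s.
First burn Δv₁ = |v_a − v₁| = 1.27010 km/s.
Circular speed at r₂: v₂ = √(μ/r₂) = 6.77769 km/s.
Transfer-orbit speed at r₂: v_p = √[μ(2/r₂ − 1/a_t)] = 9.02312 km/s.
Second burn Δv₂ = |v₂ − v_p| = 2.24543 km/s.
Δv = Δv₁ + Δv₂ = 1.27010 + 2.24543 = 3.516 km/s.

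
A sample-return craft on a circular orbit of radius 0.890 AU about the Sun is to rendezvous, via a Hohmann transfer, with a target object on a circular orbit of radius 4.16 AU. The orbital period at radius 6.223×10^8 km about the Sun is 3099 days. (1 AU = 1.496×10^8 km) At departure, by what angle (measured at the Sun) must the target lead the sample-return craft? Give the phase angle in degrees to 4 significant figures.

From Kepler's third law T² = 4π²r³/μ at r = 6.223×10^8 km, T = 3099 days = 3099 × 86400 s = 2.677536×10^8 s: μ = 4π²r³/T² = 1.32705×10^11 km³/s².
In km: r₁ = 0.890 × 1.496×10^8 = 1.33144×10^8 km; r₂ = 4.16 × 1.496×10^8 = 6.22336×10^8 km.
The Hohmann ellipse has a_t = (r₁ + r₂)/2 = 3.7774×10^8 km.
The half-period of the transfer ellipse is t = π√(a_t³/μ) = 6.3313×10^7 s.
The target's mean motion on its circular orbit is ω₂ = √(μ/r₂³) = 2.3464×10^-8 rad/s.
Angle swept by the target during transfer: ω₂·t = 1.4856 rad = 85.12°.
Arrival is 180° from departure on the ellipse, so φ = 180° − 85.12° = 94.88°.

φ = 94.88°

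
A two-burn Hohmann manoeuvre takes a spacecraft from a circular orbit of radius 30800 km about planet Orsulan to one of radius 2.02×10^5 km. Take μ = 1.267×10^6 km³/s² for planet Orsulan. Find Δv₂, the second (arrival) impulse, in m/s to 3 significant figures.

Semi-major axis of the transfer orbit: a_t = (30800 + 2.020×10^5)/2 = 1.164×10^5 km.
Circular speed at r = 2.020×10^5 km: v_c = √(μ/r) = 2.504 km/s.
Vis-viva on the transfer ellipse at r = 2.020×10^5 km gives v_t = √[μ(2/r − 1/a_t)] = 1.288 km/s.
Δv₂ = |v_t − v_c| = |1.288 − 2.504| = 1.216 km/s.

Δv₂ = 1220 m/s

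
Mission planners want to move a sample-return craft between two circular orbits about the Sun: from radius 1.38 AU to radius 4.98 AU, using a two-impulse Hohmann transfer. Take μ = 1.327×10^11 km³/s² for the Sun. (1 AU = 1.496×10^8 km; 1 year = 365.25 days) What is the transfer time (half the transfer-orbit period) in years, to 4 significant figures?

t = 2.836 years

In km: r₁ = 1.38 × 1.496×10^8 = 2.06448×10^8 km; r₂ = 4.98 × 1.496×10^8 = 7.45008×10^8 km.
Transfer-ellipse semi-major axis a_t = (r₁ + r₂)/2 = (2.06448×10^8 + 7.45008×10^8)/2 = 4.75728×10^8 km.
Half the transfer-orbit period gives t = π√(a_t³/μ) = 8.949×10^7 s.
Converting: 8.949×10^7 s ÷ 3.15576×10^7 s/year (365.25 × 86400) = 2.836 years.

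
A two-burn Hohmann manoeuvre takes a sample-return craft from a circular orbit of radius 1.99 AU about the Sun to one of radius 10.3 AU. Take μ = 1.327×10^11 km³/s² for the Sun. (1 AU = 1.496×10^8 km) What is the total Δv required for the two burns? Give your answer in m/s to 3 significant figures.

In km: r₁ = 1.99 × 1.496×10^8 = 2.97704×10^8 km; r₂ = 10.3 × 1.496×10^8 = 1.54088×10^9 km.
Transfer-ellipse semi-major axis a_t = (r₁ + r₂)/2 = (2.97704×10^8 + 1.54088×10^9)/2 = 9.19292×10^8 km.
Circular speed at r₁: v₁ = √(μ/r₁) = √(1.327×10^11/2.97704×10^8) = 21.113 km/s.
On the transfer ellipse at r₁, v² = μ(2/r − 1/a) gives v_p = √[μ(2/r₁ − 1/a_t)] = 27.334 km/s.
First burn Δv₁ = |v_p − v₁| = 6.221 km/s.
Circular speed at r₂: v₂ = √(μ/r₂) = 9.280 km/s.
Transfer-orbit speed at r₂: v_a = √[μ(2/r₂ − 1/a_t)] = 5.281 km/s.
Second burn Δv₂ = |v₂ − v_a| = 3.999 km/s.
Total Δv = Δv₁ + Δv₂ = 10.22 km/s.

Δv = 10200 m/s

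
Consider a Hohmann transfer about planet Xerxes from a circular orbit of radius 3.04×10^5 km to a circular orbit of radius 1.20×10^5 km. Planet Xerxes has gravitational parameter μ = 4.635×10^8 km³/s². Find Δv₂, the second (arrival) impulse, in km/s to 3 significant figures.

Δv₂ = 12.3 km/s

Transfer-ellipse semi-major axis a_t = (r₁ + r₂)/2 = (3.040×10^5 + 1.200×10^5)/2 = 2.120×10^5 km.
Circular speed at r = 1.200×10^5 km: v_c = √(μ/r) = 62.15 km/s.
Transfer-orbit speed at the same r (vis-viva, a = a_t): v_t = √[μ(2/r − 1/a_t)] = 74.42 km/s.
Δv₂ = |v_t − v_c| = |74.42 − 62.15| = 12.27 km/s.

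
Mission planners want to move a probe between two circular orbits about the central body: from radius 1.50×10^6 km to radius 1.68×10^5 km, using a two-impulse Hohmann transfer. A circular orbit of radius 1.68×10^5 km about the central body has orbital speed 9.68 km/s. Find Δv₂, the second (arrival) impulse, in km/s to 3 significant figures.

Δv₂ = 3.30 km/s

From the circular-orbit relation v² = μ/r at r = 1.68×10^5 km: μ = v²r = (9.68)² × 1.68×10^5 = 1.57420×10^7 km³/s².
Transfer-ellipse semi-major axis a_t = (r₁ + r₂)/2 = (1.500×10^6 + 1.680×10^5)/2 = 8.340×10^5 km.
On the circular orbit at r = 1.680×10^5 km, v_c = √(μ/r) = 9.6800 km/s.
Vis-viva on the transfer ellipse at r = 1.680×10^5 km gives v_t = √[μ(2/r − 1/a_t)] = 12.982 km/s.
Δv₂ = |v_t − v_c| = |12.982 − 9.6800| = 3.302 km/s.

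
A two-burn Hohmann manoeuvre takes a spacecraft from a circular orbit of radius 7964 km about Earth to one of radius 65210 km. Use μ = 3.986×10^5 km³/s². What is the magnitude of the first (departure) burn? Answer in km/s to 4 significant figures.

Transfer-ellipse semi-major axis a_t = (r₁ + r₂)/2 = (7964 + 65210)/2 = 36587 km.
Circular speed at r = 7964 km: v_c = √(μ/r) = 7.075 km/s.
Transfer-orbit speed at the same r (vis-viva, a = a_t): v_t = √[μ(2/r − 1/a_t)] = 9.445 km/s.
Δv₁ = |v_t − v_c| = |9.445 − 7.075| = 2.370 km/s.

Δv₁ = 2.370 km/s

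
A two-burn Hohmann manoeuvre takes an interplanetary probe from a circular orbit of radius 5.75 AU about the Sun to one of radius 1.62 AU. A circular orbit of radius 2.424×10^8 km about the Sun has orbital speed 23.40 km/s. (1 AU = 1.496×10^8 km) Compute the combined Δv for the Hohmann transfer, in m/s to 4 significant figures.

From the circular-orbit relation v² = μ/r at r = 2.424×10^8 km: μ = v²r = (23.40)² × 2.424×10^8 = 1.32729×10^11 km³/s².
In km: r₁ = 5.75 × 1.496×10^8 = 8.602×10^8 km; r₂ = 1.62 × 1.496×10^8 = 2.42352×10^8 km.
Semi-major axis of the transfer orbit: a_t = (8.602×10^8 + 2.42352×10^8)/2 = 5.51276×10^8 km.
At r₁ the circular-orbit speed is v₁ = √(μ/r₁) = 12.422 km/s.
On the transfer ellipse at r₁, vis-viva equation gives v_a = √[μ(2/r₁ − 1/a_t)] = 8.2361 km/s.
First burn Δv₁ = |v_a − v₁| = 4.186 km/s.
Circular speed at r₂: v₂ = √(μ/r₂) = 23.402 km/s.
Transfer-orbit speed at r₂: v_p = √[μ(2/r₂ − 1/a_t)] = 29.233 km/s.
Second burn Δv₂ = |v₂ − v_p| = 5.831 km/s.
Δv = Δv₁ + Δv₂ = 4.186 + 5.831 = 10.02 km/s.

Δv = 10020 m/s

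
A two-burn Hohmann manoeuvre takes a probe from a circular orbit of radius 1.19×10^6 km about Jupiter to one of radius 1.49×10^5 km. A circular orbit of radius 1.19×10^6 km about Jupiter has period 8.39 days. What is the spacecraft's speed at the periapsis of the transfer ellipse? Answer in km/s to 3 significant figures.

From Kepler's third law T² = 4π²r³/μ at r = 1.19×10^6 km, T = 8.39 days = 8.39 × 86400 s = 7.24896×10^5 s: μ = 4π²r³/T² = 1.26605×10^8 km³/s².
The Hohmann ellipse has a_t = (r₁ + r₂)/2 = 6.695×10^5 km.
The periapsis of the transfer ellipse is at r = 1.490×10^5 km.
From the vis-viva equation, v = √[μ(2/r − 1/a_t)] = 38.86 km/s.

v = 38.9 km/s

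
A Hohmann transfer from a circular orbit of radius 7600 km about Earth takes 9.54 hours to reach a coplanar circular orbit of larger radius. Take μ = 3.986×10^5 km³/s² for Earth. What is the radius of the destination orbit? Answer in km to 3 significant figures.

Transfer time t = 9.54 hours = 34344 s, and t = π√(a_t³/μ).
So a_t = (μ t²/π²)^(1/3) = (3.986×10^5 × (34344)² / π²)^(1/3) = 36250 km.
Since a_t = (r₁ + r₂)/2, r₂ = 2a_t − r₁ = 2×36250 − 7600 = 64900 km.

r₂ = 64900 km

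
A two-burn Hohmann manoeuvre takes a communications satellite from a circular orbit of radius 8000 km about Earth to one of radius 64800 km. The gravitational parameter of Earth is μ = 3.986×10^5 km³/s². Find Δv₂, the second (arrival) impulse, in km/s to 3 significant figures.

Δv₂ = 1.32 km/s

The Hohmann ellipse has a_t = (r₁ + r₂)/2 = 36400 km.
On the circular orbit at r = 64800 km, v_c = √(μ/r) = 2.480 km/s.
Vis-viva on the transfer ellipse at r = 64800 km gives v_t = √[μ(2/r − 1/a_t)] = 1.163 km/s.
Δv₂ = |v_t − v_c| = |1.163 − 2.480| = 1.317 km/s.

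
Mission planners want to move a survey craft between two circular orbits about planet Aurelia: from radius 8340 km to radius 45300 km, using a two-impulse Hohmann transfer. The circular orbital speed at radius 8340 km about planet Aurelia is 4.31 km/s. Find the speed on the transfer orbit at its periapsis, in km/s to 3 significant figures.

v = 5.60 km/s

From the circular-orbit relation v² = μ/r at r = 8340 km: μ = v²r = (4.31)² × 8340 = 1.54925×10^5 km³/s².
Transfer-ellipse semi-major axis a_t = (r₁ + r₂)/2 = (8340 + 45300)/2 = 26820 km.
The periapsis of the transfer ellipse is at r = 8340 km.
From the vis-viva equation, v = √[μ(2/r − 1/a_t)] = 5.601 km/s.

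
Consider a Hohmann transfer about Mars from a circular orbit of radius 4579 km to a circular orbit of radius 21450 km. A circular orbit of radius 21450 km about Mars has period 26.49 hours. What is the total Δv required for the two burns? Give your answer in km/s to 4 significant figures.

Δv = 1.443 km/s

From Kepler's third law T² = 4π²r³/μ at r = 21450 km, T = 26.49 hours = 26.49 × 3600 s = 95364 s: μ = 4π²r³/T² = 42842.3 km³/s².
Transfer-ellipse semi-major axis a_t = (r₁ + r₂)/2 = (4579 + 21450)/2 = 13014.5 km.
At r₁ the circular-orbit speed is v₁ = √(μ/r₁) = 3.0588 km/s.
Transfer-orbit speed at r₁ (vis-viva): v_p = √[μ(2/r₁ − 1/a_t)] = 3.9269 km/s.
First burn Δv₁ = |v_p − v₁| = 0.8681 km/s.
Circular speed at r₂: v₂ = √(μ/r₂) = 1.4133 km/s.
Transfer-orbit speed at r₂: v_a = √[μ(2/r₂ − 1/a_t)] = 0.83829 km/s.
Second burn Δv₂ = |v₂ − v_a| = 0.5750 km/s.
Δv = Δv₁ + Δv₂ = 0.8681 + 0.5750 = 1.443 km/s.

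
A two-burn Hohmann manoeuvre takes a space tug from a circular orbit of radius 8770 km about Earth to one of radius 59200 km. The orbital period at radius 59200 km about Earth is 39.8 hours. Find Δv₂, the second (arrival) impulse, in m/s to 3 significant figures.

Δv₂ = 1280 m/s

From Kepler's third law T² = 4π²r³/μ at r = 59200 km, T = 39.8 hours = 39.8 × 3600 s = 1.4328×10^5 s: μ = 4π²r³/T² = 3.98982×10^5 km³/s².
The Hohmann ellipse has a_t = (r₁ + r₂)/2 = 33985 km.
On the circular orbit at r = 59200 km, v_c = √(μ/r) = 2.596 km/s.
Transfer-orbit speed at the same r (vis-viva, a = a_t): v_t = √[μ(2/r − 1/a_t)] = 1.319 km/s.
Δv₂ = |v_t − v_c| = |1.319 − 2.596| = 1.277 km/s.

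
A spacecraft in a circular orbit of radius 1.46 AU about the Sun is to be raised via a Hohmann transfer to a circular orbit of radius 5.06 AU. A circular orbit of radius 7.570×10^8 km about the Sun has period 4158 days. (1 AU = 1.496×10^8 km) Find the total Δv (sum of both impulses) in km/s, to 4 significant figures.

Δv = 10.44 km/s

From Kepler's third law T² = 4π²r³/μ at r = 7.570×10^8 km, T = 4158 days = 4158 × 86400 s = 3.592512×10^8 s: μ = 4π²r³/T² = 1.32694×10^11 km³/s².
In km: r₁ = 1.46 × 1.496×10^8 = 2.18416×10^8 km; r₂ = 5.06 × 1.496×10^8 = 7.56976×10^8 km.
Transfer-ellipse semi-major axis a_t = (r₁ + r₂)/2 = (2.18416×10^8 + 7.56976×10^8)/2 = 4.87696×10^8 km.
At r₁ the circular-orbit speed is v₁ = √(μ/r₁) = 24.65 km/s.
On the transfer ellipse at r₁, vis-viva equation gives v_p = √[μ(2/r₁ − 1/a_t)] = 30.71 km/s.
First burn Δv₁ = |v_p − v₁| = 6.060 km/s.
Circular speed at r₂: v₂ = √(μ/r₂) = 13.24 km/s.
Transfer-orbit speed at r₂: v_a = √[μ(2/r₂ − 1/a_t)] = 8.860 km/s.
Second burn Δv₂ = |v₂ − v_a| = 4.380 km/s.
Total Δv = Δv₁ + Δv₂ = 10.44 km/s.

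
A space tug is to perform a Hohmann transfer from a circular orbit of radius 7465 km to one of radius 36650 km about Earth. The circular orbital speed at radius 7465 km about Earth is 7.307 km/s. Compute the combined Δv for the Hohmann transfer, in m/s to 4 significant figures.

From the circular-orbit relation v² = μ/r at r = 7465 km: μ = v²r = (7.307)² × 7465 = 3.98573×10^5 km³/s².
Semi-major axis of the transfer orbit: a_t = (7465 + 36650)/2 = 22057.5 km.
At r₁ the circular-orbit speed is v₁ = √(μ/r₁) = 7.307 km/s.
Transfer-orbit speed at r₁ (v² = μ(2/r − 1/a)): v_p = √[μ(2/r₁ − 1/a_t)] = 9.419 km/s.
First burn Δv₁ = |v_p − v₁| = 2.112 km/s.
At r₂, v₂ = √(μ/r₂) = 3.2977 km/s.
Transfer-orbit speed at r₂: v_a = √[μ(2/r₂ − 1/a_t)] = 1.9185 km/s.
Second burn Δv₂ = |v₂ − v_a| = 1.379 km/s.
Total Δv = Δv₁ + Δv₂ = 3.491 km/s.

Δv = 3491 m/s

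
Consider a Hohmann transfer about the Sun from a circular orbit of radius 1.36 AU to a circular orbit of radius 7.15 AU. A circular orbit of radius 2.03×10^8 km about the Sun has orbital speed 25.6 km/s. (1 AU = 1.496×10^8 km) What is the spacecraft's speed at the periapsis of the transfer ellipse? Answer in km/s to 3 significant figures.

v = 33.1 km/s

From the circular-orbit relation v² = μ/r at r = 2.03×10^8 km: μ = v²r = (25.6)² × 2.03×10^8 = 1.33038×10^11 km³/s².
In km: r₁ = 1.36 × 1.496×10^8 = 2.03456×10^8 km; r₂ = 7.15 × 1.496×10^8 = 1.06964×10^9 km.
Transfer-ellipse semi-major axis a_t = (r₁ + r₂)/2 = (2.03456×10^8 + 1.06964×10^9)/2 = 6.36548×10^8 km.
At periapsis, r = 2.03456×10^8 km.
Applying v² = μ(2/r − 1/a_t): v = 33.15 km/s.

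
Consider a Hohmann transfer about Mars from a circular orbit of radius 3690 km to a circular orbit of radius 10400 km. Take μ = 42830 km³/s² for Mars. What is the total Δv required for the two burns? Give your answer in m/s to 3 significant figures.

Transfer-ellipse semi-major axis a_t = (r₁ + r₂)/2 = (3690 + 10400)/2 = 7045 km.
Circular speed at r₁: v₁ = √(μ/r₁) = √(42830/3690) = 3.4069 km/s.
On the transfer ellipse at r₁, vis-viva gives v_p = √[μ(2/r₁ − 1/a_t)] = 4.1394 km/s.
First burn Δv₁ = |v_p − v₁| = 0.7325 km/s.
Circular speed at r₂: v₂ = √(μ/r₂) = 2.0294 km/s.
Transfer-orbit speed at r₂: v_a = √[μ(2/r₂ − 1/a_t)] = 1.4687 km/s.
Second burn Δv₂ = |v₂ − v_a| = 0.5607 km/s.
Total Δv = Δv₁ + Δv₂ = 1.293 km/s.

Δv = 1290 m/s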